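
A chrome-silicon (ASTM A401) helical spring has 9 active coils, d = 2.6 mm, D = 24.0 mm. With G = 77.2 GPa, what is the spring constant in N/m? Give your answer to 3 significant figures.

3540 N/m

k = Gd⁴/(8D³N_a) = (77.2×10³ × 2.6⁴) / (8 × 24.0³ × 9)
  = 3.52785e+06 / 995328 = 3.5444 N/mm = 3544.4 N/m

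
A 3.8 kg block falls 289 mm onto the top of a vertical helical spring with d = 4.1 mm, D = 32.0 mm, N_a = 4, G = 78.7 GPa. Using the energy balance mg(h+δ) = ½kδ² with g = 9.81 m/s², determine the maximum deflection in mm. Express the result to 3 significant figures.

33.7 mm

k = Gd⁴/(8D³N_a) = (78.7×10³)(4.1⁴)/(8·32.0³·4) = 21.209 N/mm
W = mg = 3.8 × 9.81 = 37.278 N
½kδ² − Wδ − Wh = 0 → δ = (W + √(W² + 2kWh))/k
δ = (37.278 + √(1389.6 + 456973))/21.209 = (37.278 + 677.02)/21.209 = 33.68 mm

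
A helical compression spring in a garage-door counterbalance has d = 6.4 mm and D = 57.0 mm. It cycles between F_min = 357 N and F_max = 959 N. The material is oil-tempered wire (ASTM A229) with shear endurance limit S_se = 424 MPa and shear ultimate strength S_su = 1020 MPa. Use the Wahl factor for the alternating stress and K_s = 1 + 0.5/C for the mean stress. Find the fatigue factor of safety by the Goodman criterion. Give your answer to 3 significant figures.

C = D/d = 57.0/6.4 = 8.9062; K_W = (4C−1)/(4C−4)+0.615/C = 1.1639; K_s = 1+0.5/C = 1.0561
F_a = (F_max−F_min)/2 = 301 N; F_m = (F_max+F_min)/2 = 658 N
τ_a = K_W·8F_aD/(πd³) = 1.1639 × 166.66 = 193.98 MPa
τ_m = K_s·8F_mD/(πd³) = 1.0561 × 364.34 = 384.79 MPa
Goodman: 1/n_f = τ_a/S_se + τ_m/S_su = 193.98/424 + 384.79/1020 = 0.45751 + 0.37724 = 0.83475
n_f = 1/0.83475 = 1.198

1.20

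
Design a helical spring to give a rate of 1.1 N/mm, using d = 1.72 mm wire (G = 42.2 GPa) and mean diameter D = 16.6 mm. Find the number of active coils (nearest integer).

9

N_a = Gd⁴/(8D³k) = (42.2×10³ × 1.72⁴)/(8 × 16.6³ × 1.1)
    = 369340 / 40253.8 = 9.175 → 9 coils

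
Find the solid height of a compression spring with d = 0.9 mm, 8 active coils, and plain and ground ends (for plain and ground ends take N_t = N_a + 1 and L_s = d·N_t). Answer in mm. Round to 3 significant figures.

8.10 mm

plain and ground ends: N_t = N_a + 1 = 8 + 1 = 9
L_s = d·N_t = 0.9 × 9 = 8.1 mm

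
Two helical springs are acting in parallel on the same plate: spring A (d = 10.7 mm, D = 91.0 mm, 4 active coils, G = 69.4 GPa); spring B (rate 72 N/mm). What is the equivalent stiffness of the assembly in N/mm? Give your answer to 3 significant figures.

110 N/mm

k_A = Gd⁴/(8D³N_a) = (69.4×10³)(10.7⁴)/(8·91.0³·4) = 37.724 N/mm
Parallel: k_eq = 37.724 + 72 = 109.72 N/mm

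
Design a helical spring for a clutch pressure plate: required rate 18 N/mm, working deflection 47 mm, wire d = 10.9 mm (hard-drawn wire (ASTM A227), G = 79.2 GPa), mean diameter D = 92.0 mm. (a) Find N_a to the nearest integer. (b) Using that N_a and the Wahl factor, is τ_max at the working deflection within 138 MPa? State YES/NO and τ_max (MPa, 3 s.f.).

(a) 10 coils; (b) NO, τ_max = 179 MPa

N_a = Gd⁴/(8D³k) = (79.2×10³)(10.9⁴)/(8·92.0³·18) = 9.97 → N_a = 10
Actual rate k = Gd⁴/(8D³·10) = 17.946 N/mm
Working load F = kδ = 17.946·47 = 843.48 N
C = 92.0/10.9 = 8.4404; K_W = (4C−1)/(4C−4)+0.615/C = 1.1737
τ_max = K_W·8FD/(πd³) = 1.1737·152.59 = 179.09 MPa
τ_max > 138 MPa → exceeds allowable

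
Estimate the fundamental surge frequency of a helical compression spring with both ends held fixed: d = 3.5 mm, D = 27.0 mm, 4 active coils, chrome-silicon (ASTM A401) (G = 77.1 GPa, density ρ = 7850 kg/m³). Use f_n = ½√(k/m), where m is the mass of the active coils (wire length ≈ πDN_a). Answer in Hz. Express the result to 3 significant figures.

k = Gd⁴/(8D³N_a) = (77.1×10³)(3.5⁴)/(8·27.0³·4) = 18.369 N/mm = 18369 N/m
Wire length L = πDN_a = π·27.0·4 = 339.29 mm
m = ρ·(πd²/4)·L = 7850 × 9.6211×10⁻⁶ m² × 0.33929 m = 0.025625 kg
f_n = ½√(k/m) = 0.5·√(18369/0.025625) = 0.5·√(7.1683e+05) = 423.33 Hz

423 Hz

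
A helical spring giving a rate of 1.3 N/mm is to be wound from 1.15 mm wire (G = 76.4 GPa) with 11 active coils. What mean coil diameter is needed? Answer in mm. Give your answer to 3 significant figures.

10.5 mm

D = (Gd⁴/(8N_a·k))^(1/3) = (76.4×10³·1.15⁴/(8·11·1.3))^(1/3)
  = (1168.04)^(1/3) = 10.5314 mm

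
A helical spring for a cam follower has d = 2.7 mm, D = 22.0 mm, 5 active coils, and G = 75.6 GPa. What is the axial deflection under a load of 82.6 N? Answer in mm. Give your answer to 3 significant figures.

k = Gd⁴/(8D³N_a) = (75.6×10³)(2.7⁴)/(8·22.0³·5) = 9.433 N/mm
δ = F/k = 82.6 / 9.433 = 8.7565 mm

8.76 mm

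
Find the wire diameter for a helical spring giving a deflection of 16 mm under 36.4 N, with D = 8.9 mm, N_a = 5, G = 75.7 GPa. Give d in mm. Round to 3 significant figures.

Required rate k = F/δ = 36.4/16 = 2.275 N/mm
d = (8D³N_a·k / G)^(1/4) = (8·8.9³·5·2.275 / (75.7×10³))^0.25
  = (0.84745)^0.25 = 0.9595 mm

0.959 mm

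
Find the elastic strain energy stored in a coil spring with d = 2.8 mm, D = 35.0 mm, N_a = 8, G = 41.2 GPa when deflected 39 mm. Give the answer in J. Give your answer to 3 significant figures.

0.702 J

k = Gd⁴/(8D³N_a) = (41.2×10³)(2.8⁴)/(8·35.0³·8) = 0.92288 N/mm
U = ½kδ² = 0.5 × 0.92288 × 39² = 701.85 N·mm = 0.70185 J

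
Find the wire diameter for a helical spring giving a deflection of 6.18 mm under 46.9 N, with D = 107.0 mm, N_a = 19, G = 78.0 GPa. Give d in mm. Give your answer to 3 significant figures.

11.6 mm

Required rate k = F/δ = 46.9/6.18 = 7.589 N/mm
d = (8D³N_a·k / G)^(1/4) = (8·107.0³·19·7.589 / (78.0×10³))^0.25
  = (18117)^0.25 = 11.6017 mm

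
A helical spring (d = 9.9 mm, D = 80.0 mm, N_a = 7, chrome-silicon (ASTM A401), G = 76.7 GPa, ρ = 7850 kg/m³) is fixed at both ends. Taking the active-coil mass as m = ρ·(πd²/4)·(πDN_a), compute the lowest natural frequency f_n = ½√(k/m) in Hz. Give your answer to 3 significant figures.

77.7 Hz

k = Gd⁴/(8D³N_a) = (76.7×10³)(9.9⁴)/(8·80.0³·7) = 25.697 N/mm = 25697 N/m
Wire length L = πDN_a = π·80.0·7 = 1759.3 mm
m = ρ·(πd²/4)·L = 7850 × 76.977×10⁻⁶ m² × 1.7593 m = 1.0631 kg
f_n = ½√(k/m) = 0.5·√(25697/1.0631) = 0.5·√(24172) = 77.737 Hz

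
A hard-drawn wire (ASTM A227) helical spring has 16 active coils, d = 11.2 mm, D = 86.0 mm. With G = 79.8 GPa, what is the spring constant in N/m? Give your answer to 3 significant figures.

k = Gd⁴/(8D³N_a) = (79.8×10³ × 11.2⁴) / (8 × 86.0³ × 16)
  = 1.25567e+09 / 8.14152e+07 = 15.423 N/mm = 15423 N/m

15400 N/m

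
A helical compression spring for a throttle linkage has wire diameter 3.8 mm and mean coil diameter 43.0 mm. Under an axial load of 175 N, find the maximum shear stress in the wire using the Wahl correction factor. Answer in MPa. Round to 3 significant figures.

Spring index C = D/d = 43.0/3.8 = 11.3158
K_W = (4C−1)/(4C−4) + 0.615/C = 44.263/41.263 + 0.0543 = 1.1271
τ₀ = 8FD/(πd³) = 8·175·43.0/(π·3.8³) = 60200/172.39 = 349.22 MPa
τ_max = K·τ₀ = 1.1271 × 349.22 = 393.59 MPa

394 MPa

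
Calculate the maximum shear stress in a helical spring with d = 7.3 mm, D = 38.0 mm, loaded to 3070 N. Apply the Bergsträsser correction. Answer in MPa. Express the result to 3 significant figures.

Spring index C = D/d = 38.0/7.3 = 5.2055
K_B = (4C+2)/(4C−3) = 22.822/17.822 = 1.2806
τ₀ = 8FD/(πd³) = 8·3070·38.0/(π·7.3³) = 933280/1222.1 = 763.65 MPa
τ_max = K·τ₀ = 1.2806 × 763.65 = 977.89 MPa

978 MPa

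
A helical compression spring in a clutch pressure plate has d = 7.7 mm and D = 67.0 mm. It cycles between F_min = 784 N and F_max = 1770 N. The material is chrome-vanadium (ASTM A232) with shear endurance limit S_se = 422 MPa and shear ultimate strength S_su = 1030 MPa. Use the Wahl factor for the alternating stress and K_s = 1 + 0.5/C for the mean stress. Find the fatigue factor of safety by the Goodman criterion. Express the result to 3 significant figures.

C = D/d = 67.0/7.7 = 8.7013; K_W = (4C−1)/(4C−4)+0.615/C = 1.1681; K_s = 1+0.5/C = 1.0575
F_a = (F_max−F_min)/2 = 493 N; F_m = (F_max+F_min)/2 = 1277 N
τ_a = K_W·8F_aD/(πd³) = 1.1681 × 184.24 = 215.21 MPa
τ_m = K_s·8F_mD/(πd³) = 1.0575 × 477.24 = 504.66 MPa
Goodman: 1/n_f = τ_a/S_se + τ_m/S_su = 215.21/422 + 504.66/1030 = 0.50997 + 0.48996 = 0.99993
n_f = 1/0.99993 = 1

1.00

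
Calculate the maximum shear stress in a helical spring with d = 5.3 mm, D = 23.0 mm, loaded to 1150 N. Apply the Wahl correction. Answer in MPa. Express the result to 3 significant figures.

Spring index C = D/d = 23.0/5.3 = 4.3396
K_W = (4C−1)/(4C−4) + 0.615/C = 16.358/13.358 + 0.1417 = 1.3663
τ₀ = 8FD/(πd³) = 8·1150·23.0/(π·5.3³) = 211600/467.71 = 452.42 MPa
τ_max = K·τ₀ = 1.3663 × 452.42 = 618.13 MPa

618 MPa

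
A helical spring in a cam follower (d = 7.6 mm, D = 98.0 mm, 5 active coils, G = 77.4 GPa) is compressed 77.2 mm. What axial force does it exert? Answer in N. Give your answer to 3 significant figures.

k = Gd⁴/(8D³N_a) = (77.4×10³)(7.6⁴)/(8·98.0³·5) = 6.8589 N/mm
F = k·δ = 6.8589 × 77.2 = 529.51 N

530 N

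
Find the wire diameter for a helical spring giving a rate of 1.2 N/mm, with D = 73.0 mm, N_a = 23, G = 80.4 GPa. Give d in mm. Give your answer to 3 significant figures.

5.72 mm

d = (8D³N_a·k / G)^(1/4) = (8·73.0³·23·1.2 / (80.4×10³))^0.25
  = (1068.3)^0.25 = 5.7171 mm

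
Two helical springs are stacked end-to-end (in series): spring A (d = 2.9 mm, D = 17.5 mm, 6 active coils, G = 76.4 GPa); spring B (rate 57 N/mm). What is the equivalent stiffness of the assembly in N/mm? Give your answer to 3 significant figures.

15.3 N/mm

k_A = Gd⁴/(8D³N_a) = (76.4×10³)(2.9⁴)/(8·17.5³·6) = 21.005 N/mm
Series: 1/k_eq = 1/21.005 + 1/57 = 0.065151; k_eq = 15.349 N/mm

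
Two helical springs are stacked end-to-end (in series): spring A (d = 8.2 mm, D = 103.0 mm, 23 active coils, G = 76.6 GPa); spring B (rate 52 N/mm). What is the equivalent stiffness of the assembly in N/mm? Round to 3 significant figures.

k_A = Gd⁴/(8D³N_a) = (76.6×10³)(8.2⁴)/(8·103.0³·23) = 1.7225 N/mm
Series: 1/k_eq = 1/1.7225 + 1/52 = 0.59979; k_eq = 1.6673 N/mm

1.67 N/mm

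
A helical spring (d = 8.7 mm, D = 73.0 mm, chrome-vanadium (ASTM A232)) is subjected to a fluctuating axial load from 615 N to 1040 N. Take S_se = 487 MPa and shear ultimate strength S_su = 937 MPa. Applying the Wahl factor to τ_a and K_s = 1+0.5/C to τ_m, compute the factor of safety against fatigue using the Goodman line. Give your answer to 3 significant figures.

2.45

C = D/d = 73.0/8.7 = 8.3908; K_W = (4C−1)/(4C−4)+0.615/C = 1.1748; K_s = 1+0.5/C = 1.0596
F_a = (F_max−F_min)/2 = 212.5 N; F_m = (F_max+F_min)/2 = 827.5 N
τ_a = K_W·8F_aD/(πd³) = 1.1748 × 59.988 = 70.472 MPa
τ_m = K_s·8F_mD/(πd³) = 1.0596 × 233.6 = 247.52 MPa
Goodman: 1/n_f = τ_a/S_se + τ_m/S_su = 70.472/487 + 247.52/937 = 0.14471 + 0.26416 = 0.40887
n_f = 1/0.40887 = 2.446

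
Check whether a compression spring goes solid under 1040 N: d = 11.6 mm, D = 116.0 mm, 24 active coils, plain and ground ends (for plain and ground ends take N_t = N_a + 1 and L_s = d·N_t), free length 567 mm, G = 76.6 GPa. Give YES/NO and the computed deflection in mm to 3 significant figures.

k = Gd⁴/(8D³N_a) = (76.6×10³)(11.6⁴)/(8·116.0³·24) = 4.6279 N/mm
N_t = 25; L_s = 11.6·25 = 290 mm; δ_solid = L₀ − L_s = 567 − 290 = 277 mm
δ = F/k = 1040/4.6279 = 224.72 mm
δ < δ_solid → spring does not go solid

NO, δ = 225 mm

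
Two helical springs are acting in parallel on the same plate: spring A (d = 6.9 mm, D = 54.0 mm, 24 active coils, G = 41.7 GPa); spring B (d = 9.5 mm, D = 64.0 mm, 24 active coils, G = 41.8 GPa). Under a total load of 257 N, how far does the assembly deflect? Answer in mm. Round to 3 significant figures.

k_A = Gd⁴/(8D³N_a) = (41.7×10³)(6.9⁴)/(8·54.0³·24) = 3.1264 N/mm
k_B = Gd⁴/(8D³N_a) = (41.8×10³)(9.5⁴)/(8·64.0³·24) = 6.7644 N/mm
Parallel: k_eq = 3.1264 + 6.7644 = 9.8908 N/mm
δ = F/k_eq = 257/9.8908 = 25.984 mm

26.0 mm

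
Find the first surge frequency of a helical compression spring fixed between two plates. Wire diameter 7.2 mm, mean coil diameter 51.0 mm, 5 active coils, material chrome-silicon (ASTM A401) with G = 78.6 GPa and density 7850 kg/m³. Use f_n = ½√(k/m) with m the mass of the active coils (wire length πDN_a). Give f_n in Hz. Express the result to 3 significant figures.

197 Hz

k = Gd⁴/(8D³N_a) = (78.6×10³)(7.2⁴)/(8·51.0³·5) = 39.809 N/mm = 39809 N/m
Wire length L = πDN_a = π·51.0·5 = 801.11 mm
m = ρ·(πd²/4)·L = 7850 × 40.715×10⁻⁶ m² × 0.80111 m = 0.25604 kg
f_n = ½√(k/m) = 0.5·√(39809/0.25604) = 0.5·√(1.5548e+05) = 197.15 Hz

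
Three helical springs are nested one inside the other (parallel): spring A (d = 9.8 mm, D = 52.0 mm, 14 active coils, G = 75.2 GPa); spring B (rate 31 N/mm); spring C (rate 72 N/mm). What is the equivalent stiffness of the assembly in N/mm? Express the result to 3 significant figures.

147 N/mm

k_A = Gd⁴/(8D³N_a) = (75.2×10³)(9.8⁴)/(8·52.0³·14) = 44.045 N/mm
Parallel: k_eq = 44.045 + 31 + 72 = 147.04 N/mm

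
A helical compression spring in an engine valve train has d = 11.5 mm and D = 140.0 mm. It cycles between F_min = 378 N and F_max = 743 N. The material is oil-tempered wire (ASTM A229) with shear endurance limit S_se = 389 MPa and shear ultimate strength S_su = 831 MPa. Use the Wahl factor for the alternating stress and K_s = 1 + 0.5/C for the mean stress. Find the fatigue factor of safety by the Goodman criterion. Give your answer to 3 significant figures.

C = D/d = 140.0/11.5 = 12.1739; K_W = (4C−1)/(4C−4)+0.615/C = 1.1176; K_s = 1+0.5/C = 1.0411
F_a = (F_max−F_min)/2 = 182.5 N; F_m = (F_max+F_min)/2 = 560.5 N
τ_a = K_W·8F_aD/(πd³) = 1.1176 × 42.78 = 47.812 MPa
τ_m = K_s·8F_mD/(πd³) = 1.0411 × 131.39 = 136.78 MPa
Goodman: 1/n_f = τ_a/S_se + τ_m/S_su = 47.812/389 + 136.78/831 = 0.12291 + 0.16460 = 0.28751
n_f = 1/0.28751 = 3.478

3.48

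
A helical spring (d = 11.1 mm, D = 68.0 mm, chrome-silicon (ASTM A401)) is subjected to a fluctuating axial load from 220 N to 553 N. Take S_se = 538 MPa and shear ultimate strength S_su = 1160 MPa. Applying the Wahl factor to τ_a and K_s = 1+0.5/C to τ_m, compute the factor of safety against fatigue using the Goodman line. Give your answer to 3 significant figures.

C = D/d = 68.0/11.1 = 6.1261; K_W = (4C−1)/(4C−4)+0.615/C = 1.2467; K_s = 1+0.5/C = 1.0816
F_a = (F_max−F_min)/2 = 166.5 N; F_m = (F_max+F_min)/2 = 386.5 N
τ_a = K_W·8F_aD/(πd³) = 1.2467 × 21.081 = 26.282 MPa
τ_m = K_s·8F_mD/(πd³) = 1.0816 × 48.936 = 52.93 MPa
Goodman: 1/n_f = τ_a/S_se + τ_m/S_su = 26.282/538 + 52.93/1160 = 0.04885 + 0.04563 = 0.09448
n_f = 1/0.09448 = 10.58

10.6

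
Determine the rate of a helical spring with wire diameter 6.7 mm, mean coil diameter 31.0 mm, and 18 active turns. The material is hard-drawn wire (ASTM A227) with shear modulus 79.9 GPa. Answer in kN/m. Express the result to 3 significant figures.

k = Gd⁴/(8D³N_a) = (79.9×10³ × 6.7⁴) / (8 × 31.0³ × 18)
  = 1.61007e+08 / 4.2899e+06 = 37.532 N/mm

37.5 kN/m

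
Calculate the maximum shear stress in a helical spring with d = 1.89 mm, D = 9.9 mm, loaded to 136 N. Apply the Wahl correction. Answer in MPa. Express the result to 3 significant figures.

Spring index C = D/d = 9.9/1.89 = 5.2381
K_W = (4C−1)/(4C−4) + 0.615/C = 19.952/16.952 + 0.1174 = 1.2944
τ₀ = 8FD/(πd³) = 8·136·9.9/(π·1.89³) = 10771.2/21.21 = 507.84 MPa
τ_max = K·τ₀ = 1.2944 × 507.84 = 657.34 MPa

657 MPa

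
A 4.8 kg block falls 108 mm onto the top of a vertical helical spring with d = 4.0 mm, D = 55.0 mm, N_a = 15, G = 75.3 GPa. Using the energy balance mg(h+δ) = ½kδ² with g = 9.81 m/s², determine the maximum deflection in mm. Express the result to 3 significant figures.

k = Gd⁴/(8D³N_a) = (75.3×10³)(4.0⁴)/(8·55.0³·15) = 0.96553 N/mm
W = mg = 4.8 × 9.81 = 47.088 N
½kδ² − Wδ − Wh = 0 → δ = (W + √(W² + 2kWh))/k
δ = (47.088 + √(2217.3 + 9820.41))/0.96553 = (47.088 + 109.72)/0.96553 = 162.4 mm

162 mm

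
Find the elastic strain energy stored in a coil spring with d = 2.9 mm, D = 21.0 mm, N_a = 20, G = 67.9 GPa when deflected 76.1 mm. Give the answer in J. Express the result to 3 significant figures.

9.38 J

k = Gd⁴/(8D³N_a) = (67.9×10³)(2.9⁴)/(8·21.0³·20) = 3.241 N/mm
U = ½kδ² = 0.5 × 3.241 × 76.1² = 9384.8 N·mm = 9.3848 J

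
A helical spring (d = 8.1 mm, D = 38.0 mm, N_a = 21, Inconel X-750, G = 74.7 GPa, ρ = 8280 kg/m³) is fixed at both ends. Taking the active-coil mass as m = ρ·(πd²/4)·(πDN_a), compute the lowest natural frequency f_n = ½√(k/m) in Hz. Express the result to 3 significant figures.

k = Gd⁴/(8D³N_a) = (74.7×10³)(8.1⁴)/(8·38.0³·21) = 34.882 N/mm = 34882 N/m
Wire length L = πDN_a = π·38.0·21 = 2507 mm
m = ρ·(πd²/4)·L = 8280 × 51.53×10⁻⁶ m² × 2.507 m = 1.0697 kg
f_n = ½√(k/m) = 0.5·√(34882/1.0697) = 0.5·√(32611) = 90.292 Hz

90.3 Hz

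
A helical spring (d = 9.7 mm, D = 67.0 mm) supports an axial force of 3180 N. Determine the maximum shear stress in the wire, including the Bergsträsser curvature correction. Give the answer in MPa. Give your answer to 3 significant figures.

715 MPa

Spring index C = D/d = 67.0/9.7 = 6.9072
K_B = (4C+2)/(4C−3) = 29.629/24.629 = 1.2030
τ₀ = 8FD/(πd³) = 8·3180·67.0/(π·9.7³) = 1.70448e+06/2867.2 = 594.47 MPa
τ_max = K·τ₀ = 1.2030 × 594.47 = 715.15 MPa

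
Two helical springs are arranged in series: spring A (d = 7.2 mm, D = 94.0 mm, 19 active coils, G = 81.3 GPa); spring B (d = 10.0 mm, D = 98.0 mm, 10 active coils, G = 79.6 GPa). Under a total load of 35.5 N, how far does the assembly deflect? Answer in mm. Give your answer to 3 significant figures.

k_A = Gd⁴/(8D³N_a) = (81.3×10³)(7.2⁴)/(8·94.0³·19) = 1.7306 N/mm
k_B = Gd⁴/(8D³N_a) = (79.6×10³)(10.0⁴)/(8·98.0³·10) = 10.572 N/mm
Series: 1/k_eq = 1/1.7306 + 1/10.572 = 0.67243; k_eq = 1.4871 N/mm
δ = F/k_eq = 35.5/1.4871 = 23.871 mm

23.9 mm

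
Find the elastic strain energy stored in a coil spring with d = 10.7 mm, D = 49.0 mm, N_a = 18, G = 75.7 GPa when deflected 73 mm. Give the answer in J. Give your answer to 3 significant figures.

156 J

k = Gd⁴/(8D³N_a) = (75.7×10³)(10.7⁴)/(8·49.0³·18) = 58.571 N/mm
U = ½kδ² = 0.5 × 58.571 × 73² = 1.5606e+05 N·mm = 156.06 J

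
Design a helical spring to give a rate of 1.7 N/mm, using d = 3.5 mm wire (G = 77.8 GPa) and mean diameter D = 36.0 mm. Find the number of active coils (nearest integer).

18

N_a = Gd⁴/(8D³k) = (77.8×10³ × 3.5⁴)/(8 × 36.0³ × 1.7)
    = 1.16749e+07 / 634522 = 18.4 → 18 coils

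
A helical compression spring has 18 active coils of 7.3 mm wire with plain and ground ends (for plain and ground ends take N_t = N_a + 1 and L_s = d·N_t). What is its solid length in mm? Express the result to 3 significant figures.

plain and ground ends: N_t = N_a + 1 = 18 + 1 = 19
L_s = d·N_t = 7.3 × 19 = 138.7 mm

139 mm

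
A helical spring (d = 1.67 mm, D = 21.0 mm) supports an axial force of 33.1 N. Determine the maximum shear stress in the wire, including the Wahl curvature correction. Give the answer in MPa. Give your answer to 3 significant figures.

Spring index C = D/d = 21.0/1.67 = 12.5749
K_W = (4C−1)/(4C−4) + 0.615/C = 49.299/46.299 + 0.0489 = 1.1137
τ₀ = 8FD/(πd³) = 8·33.1·21.0/(π·1.67³) = 5560.8/14.632 = 380.05 MPa
τ_max = K·τ₀ = 1.1137 × 380.05 = 423.26 MPa

423 MPa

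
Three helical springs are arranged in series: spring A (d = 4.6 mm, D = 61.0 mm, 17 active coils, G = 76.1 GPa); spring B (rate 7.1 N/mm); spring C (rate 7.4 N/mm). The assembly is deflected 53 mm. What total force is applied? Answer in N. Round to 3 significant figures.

k_A = Gd⁴/(8D³N_a) = (76.1×10³)(4.6⁴)/(8·61.0³·17) = 1.1038 N/mm
Series: 1/k_eq = 1/1.1038 + 1/7.1 + 1/7.4 = 1.1819; k_eq = 0.84606 N/mm
F = k_eq·δ = 0.84606·53 = 44.841 N

44.8 N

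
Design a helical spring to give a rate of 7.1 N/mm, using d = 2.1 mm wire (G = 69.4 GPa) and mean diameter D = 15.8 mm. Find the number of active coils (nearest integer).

6

N_a = Gd⁴/(8D³k) = (69.4×10³ × 2.1⁴)/(8 × 15.8³ × 7.1)
    = 1.3497e+06 / 224037 = 6.024 → 6 coils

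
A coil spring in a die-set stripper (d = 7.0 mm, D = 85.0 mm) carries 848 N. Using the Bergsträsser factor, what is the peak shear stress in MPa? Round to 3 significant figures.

594 MPa

Spring index C = D/d = 85.0/7.0 = 12.1429
K_B = (4C+2)/(4C−3) = 50.571/45.571 = 1.1097
τ₀ = 8FD/(πd³) = 8·848·85.0/(π·7.0³) = 576640/1077.6 = 535.13 MPa
τ_max = K·τ₀ = 1.1097 × 535.13 = 593.85 MPa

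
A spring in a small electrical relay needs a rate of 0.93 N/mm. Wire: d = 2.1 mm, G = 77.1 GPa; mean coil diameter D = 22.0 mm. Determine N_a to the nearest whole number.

N_a = Gd⁴/(8D³k) = (77.1×10³ × 2.1⁴)/(8 × 22.0³ × 0.93)
    = 1.49945e+06 / 79221.1 = 18.93 → 19 coils

19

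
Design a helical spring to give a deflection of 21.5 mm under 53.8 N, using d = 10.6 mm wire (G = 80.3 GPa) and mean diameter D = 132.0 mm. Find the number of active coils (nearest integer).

22

Required rate k = F/δ = 53.8/21.5 = 2.5023 N/mm
N_a = Gd⁴/(8D³k) = (80.3×10³ × 10.6⁴)/(8 × 132.0³ × 2.5023)
    = 1.01377e+09 / 4.60422e+07 = 22.02 → 22 coils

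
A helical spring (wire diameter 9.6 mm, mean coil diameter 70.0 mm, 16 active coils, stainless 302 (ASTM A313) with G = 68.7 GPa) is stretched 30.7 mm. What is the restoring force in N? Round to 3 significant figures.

k = Gd⁴/(8D³N_a) = (68.7×10³)(9.6⁴)/(8·70.0³·16) = 13.29 N/mm
F = k·δ = 13.29 × 30.7 = 408.01 N

408 N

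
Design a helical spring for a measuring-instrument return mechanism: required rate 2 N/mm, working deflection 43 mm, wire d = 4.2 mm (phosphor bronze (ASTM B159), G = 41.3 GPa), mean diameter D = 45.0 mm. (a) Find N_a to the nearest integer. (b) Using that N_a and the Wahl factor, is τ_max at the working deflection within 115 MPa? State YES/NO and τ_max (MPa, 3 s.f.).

(a) 9 coils; (b) NO, τ_max = 148 MPa

N_a = Gd⁴/(8D³k) = (41.3×10³)(4.2⁴)/(8·45.0³·2) = 8.814 → N_a = 9
Actual rate k = Gd⁴/(8D³·9) = 1.9587 N/mm
Working load F = kδ = 1.9587·43 = 84.226 N
C = 45.0/4.2 = 10.7143; K_W = (4C−1)/(4C−4)+0.615/C = 1.1346
τ_max = K_W·8FD/(πd³) = 1.1346·130.27 = 147.81 MPa
τ_max > 115 MPa → exceeds allowable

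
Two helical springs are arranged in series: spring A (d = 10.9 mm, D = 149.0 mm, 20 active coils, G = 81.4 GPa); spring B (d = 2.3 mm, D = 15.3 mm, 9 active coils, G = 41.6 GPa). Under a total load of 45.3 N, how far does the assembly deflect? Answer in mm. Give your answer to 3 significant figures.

k_A = Gd⁴/(8D³N_a) = (81.4×10³)(10.9⁴)/(8·149.0³·20) = 2.171 N/mm
k_B = Gd⁴/(8D³N_a) = (41.6×10³)(2.3⁴)/(8·15.3³·9) = 4.5144 N/mm
Series: 1/k_eq = 1/2.171 + 1/4.5144 = 0.68214; k_eq = 1.466 N/mm
δ = F/k_eq = 45.3/1.466 = 30.901 mm

30.9 mm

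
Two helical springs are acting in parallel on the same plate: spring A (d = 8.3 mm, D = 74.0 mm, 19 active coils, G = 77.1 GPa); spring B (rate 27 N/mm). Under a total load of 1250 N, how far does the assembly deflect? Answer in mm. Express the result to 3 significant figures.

k_A = Gd⁴/(8D³N_a) = (77.1×10³)(8.3⁴)/(8·74.0³·19) = 5.9406 N/mm
Parallel: k_eq = 5.9406 + 27 = 32.941 N/mm
δ = F/k_eq = 1250/32.941 = 37.947 mm

37.9 mm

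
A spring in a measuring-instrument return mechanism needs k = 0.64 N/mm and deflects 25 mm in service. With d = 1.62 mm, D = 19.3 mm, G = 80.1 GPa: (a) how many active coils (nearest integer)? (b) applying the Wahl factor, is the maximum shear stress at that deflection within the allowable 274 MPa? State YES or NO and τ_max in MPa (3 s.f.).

N_a = Gd⁴/(8D³k) = (80.1×10³)(1.62⁴)/(8·19.3³·0.64) = 14.99 → N_a = 15
Actual rate k = Gd⁴/(8D³·15) = 0.6395 N/mm
Working load F = kδ = 0.6395·25 = 15.987 N
C = 19.3/1.62 = 11.9136; K_W = (4C−1)/(4C−4)+0.615/C = 1.1203
τ_max = K_W·8FD/(πd³) = 1.1203·184.81 = 207.05 MPa
τ_max ≤ 274 MPa → acceptable

(a) 15 coils; (b) YES, τ_max = 207 MPa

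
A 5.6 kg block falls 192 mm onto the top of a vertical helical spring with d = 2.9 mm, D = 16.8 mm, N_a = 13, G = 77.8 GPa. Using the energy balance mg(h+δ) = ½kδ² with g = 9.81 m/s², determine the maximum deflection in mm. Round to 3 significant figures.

48.7 mm

k = Gd⁴/(8D³N_a) = (77.8×10³)(2.9⁴)/(8·16.8³·13) = 11.159 N/mm
W = mg = 5.6 × 9.81 = 54.936 N
½kδ² − Wδ − Wh = 0 → δ = (W + √(W² + 2kWh))/k
δ = (54.936 + √(3018 + 235396))/11.159 = (54.936 + 488.28)/11.159 = 48.681 mm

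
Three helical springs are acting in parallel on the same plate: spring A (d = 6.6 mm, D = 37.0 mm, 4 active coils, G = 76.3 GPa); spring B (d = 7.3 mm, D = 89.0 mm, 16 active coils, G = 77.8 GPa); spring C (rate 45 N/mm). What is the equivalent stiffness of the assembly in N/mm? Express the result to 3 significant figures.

k_A = Gd⁴/(8D³N_a) = (76.3×10³)(6.6⁴)/(8·37.0³·4) = 89.319 N/mm
k_B = Gd⁴/(8D³N_a) = (77.8×10³)(7.3⁴)/(8·89.0³·16) = 2.4484 N/mm
Parallel: k_eq = 89.319 + 2.4484 + 45 = 136.77 N/mm

137 N/mm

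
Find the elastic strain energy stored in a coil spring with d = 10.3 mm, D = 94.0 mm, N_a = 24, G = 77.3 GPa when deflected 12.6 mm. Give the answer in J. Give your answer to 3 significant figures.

k = Gd⁴/(8D³N_a) = (77.3×10³)(10.3⁴)/(8·94.0³·24) = 5.4556 N/mm
U = ½kδ² = 0.5 × 5.4556 × 12.6² = 433.07 N·mm = 0.43307 J

0.433 J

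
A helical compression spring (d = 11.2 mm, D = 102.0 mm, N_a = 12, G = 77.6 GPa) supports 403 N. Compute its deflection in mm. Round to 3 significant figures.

33.6 mm

k = Gd⁴/(8D³N_a) = (77.6×10³)(11.2⁴)/(8·102.0³·12) = 11.986 N/mm
δ = F/k = 403 / 11.986 = 33.624 mm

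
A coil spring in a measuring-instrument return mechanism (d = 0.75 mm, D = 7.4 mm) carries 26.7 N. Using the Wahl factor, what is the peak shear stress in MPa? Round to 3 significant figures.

1370 MPa

Spring index C = D/d = 7.4/0.75 = 9.8667
K_W = (4C−1)/(4C−4) + 0.615/C = 38.467/35.467 + 0.0623 = 1.1469
τ₀ = 8FD/(πd³) = 8·26.7·7.4/(π·0.75³) = 1580.64/1.3254 = 1192.6 MPa
τ_max = K·τ₀ = 1.1469 × 1192.6 = 1367.8 MPa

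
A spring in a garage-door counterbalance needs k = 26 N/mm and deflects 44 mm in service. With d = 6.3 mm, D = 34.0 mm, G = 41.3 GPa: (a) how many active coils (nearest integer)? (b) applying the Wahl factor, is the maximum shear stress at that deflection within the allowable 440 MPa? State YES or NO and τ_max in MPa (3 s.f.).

(a) 8 coils; (b) NO, τ_max = 506 MPa

N_a = Gd⁴/(8D³k) = (41.3×10³)(6.3⁴)/(8·34.0³·26) = 7.958 → N_a = 8
Actual rate k = Gd⁴/(8D³·8) = 25.864 N/mm
Working load F = kδ = 25.864·44 = 1138 N
C = 34.0/6.3 = 5.3968; K_W = (4C−1)/(4C−4)+0.615/C = 1.2845
τ_max = K_W·8FD/(πd³) = 1.2845·394.04 = 506.16 MPa
τ_max > 440 MPa → exceeds allowable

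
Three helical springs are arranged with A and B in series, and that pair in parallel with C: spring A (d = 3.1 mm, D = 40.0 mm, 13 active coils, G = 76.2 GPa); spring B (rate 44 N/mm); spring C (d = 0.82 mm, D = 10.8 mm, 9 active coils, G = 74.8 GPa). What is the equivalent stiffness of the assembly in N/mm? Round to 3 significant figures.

k_A = Gd⁴/(8D³N_a) = (76.2×10³)(3.1⁴)/(8·40.0³·13) = 1.0573 N/mm
k_C = Gd⁴/(8D³N_a) = (74.8×10³)(0.82⁴)/(8·10.8³·9) = 0.37287 N/mm
Springs A,B series: k_AB = 1/(1/1.0573+1/44) = 1.0325 N/mm; parallel with C: k_eq = 1.0325+0.37287 = 1.4053 N/mm

1.41 N/mm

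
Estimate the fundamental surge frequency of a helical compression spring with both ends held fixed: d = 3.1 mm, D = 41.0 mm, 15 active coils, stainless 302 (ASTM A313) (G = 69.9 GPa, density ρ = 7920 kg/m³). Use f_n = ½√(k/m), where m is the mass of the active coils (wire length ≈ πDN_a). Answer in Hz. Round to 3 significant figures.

41.1 Hz

k = Gd⁴/(8D³N_a) = (69.9×10³)(3.1⁴)/(8·41.0³·15) = 0.78053 N/mm = 780.53 N/m
Wire length L = πDN_a = π·41.0·15 = 1932.1 mm
m = ρ·(πd²/4)·L = 7920 × 7.5477×10⁻⁶ m² × 1.9321 m = 0.1155 kg
f_n = ½√(k/m) = 0.5·√(780.53/0.1155) = 0.5·√(6758.1) = 41.104 Hz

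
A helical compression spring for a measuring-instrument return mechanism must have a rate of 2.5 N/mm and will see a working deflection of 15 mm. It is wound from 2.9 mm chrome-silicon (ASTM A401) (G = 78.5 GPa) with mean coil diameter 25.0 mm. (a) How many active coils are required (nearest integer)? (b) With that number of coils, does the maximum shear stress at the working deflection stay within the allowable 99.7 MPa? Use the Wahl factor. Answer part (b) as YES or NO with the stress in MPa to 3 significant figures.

(a) 18 coils; (b) NO, τ_max = 113 MPa

N_a = Gd⁴/(8D³k) = (78.5×10³)(2.9⁴)/(8·25.0³·2.5) = 17.77 → N_a = 18
Actual rate k = Gd⁴/(8D³·18) = 2.4676 N/mm
Working load F = kδ = 2.4676·15 = 37.014 N
C = 25.0/2.9 = 8.6207; K_W = (4C−1)/(4C−4)+0.615/C = 1.1698
τ_max = K_W·8FD/(πd³) = 1.1698·96.618 = 113.02 MPa
τ_max > 99.7 MPa → exceeds allowable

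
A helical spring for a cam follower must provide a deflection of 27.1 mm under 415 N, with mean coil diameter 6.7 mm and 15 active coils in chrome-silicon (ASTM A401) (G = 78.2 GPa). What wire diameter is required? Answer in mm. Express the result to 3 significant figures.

1.63 mm

Required rate k = F/δ = 415/27.1 = 15.314 N/mm
d = (8D³N_a·k / G)^(1/4) = (8·6.7³·15·15.314 / (78.2×10³))^0.25
  = (7.0677)^0.25 = 1.6305 mm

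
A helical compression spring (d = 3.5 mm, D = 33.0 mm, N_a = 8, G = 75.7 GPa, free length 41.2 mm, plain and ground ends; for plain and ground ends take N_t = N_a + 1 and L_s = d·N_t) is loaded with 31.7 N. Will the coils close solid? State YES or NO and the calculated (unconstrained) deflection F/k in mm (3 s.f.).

k = Gd⁴/(8D³N_a) = (75.7×10³)(3.5⁴)/(8·33.0³·8) = 4.9391 N/mm
N_t = 9; L_s = 3.5·9 = 31.5 mm; δ_solid = L₀ − L_s = 41.2 − 31.5 = 9.7 mm
δ = F/k = 31.7/4.9391 = 6.4182 mm
δ < δ_solid → spring does not go solid

NO, δ = 6.42 mm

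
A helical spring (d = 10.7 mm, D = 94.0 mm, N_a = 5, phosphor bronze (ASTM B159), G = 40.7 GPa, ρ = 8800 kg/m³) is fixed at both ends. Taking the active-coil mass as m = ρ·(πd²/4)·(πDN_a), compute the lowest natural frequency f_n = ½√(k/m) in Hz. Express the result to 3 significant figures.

58.6 Hz

k = Gd⁴/(8D³N_a) = (40.7×10³)(10.7⁴)/(8·94.0³·5) = 16.058 N/mm = 16058 N/m
Wire length L = πDN_a = π·94.0·5 = 1476.5 mm
m = ρ·(πd²/4)·L = 8800 × 89.92×10⁻⁶ m² × 1.4765 m = 1.1684 kg
f_n = ½√(k/m) = 0.5·√(16058/1.1684) = 0.5·√(13744) = 58.616 Hz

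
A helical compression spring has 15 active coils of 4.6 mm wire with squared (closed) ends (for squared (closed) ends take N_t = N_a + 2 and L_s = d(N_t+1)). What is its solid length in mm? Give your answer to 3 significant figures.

squared (closed) ends: N_t = N_a + 2 = 15 + 2 = 17
L_s = d·(N_t+1) = 4.6 × 18 = 82.8 mm

82.8 mm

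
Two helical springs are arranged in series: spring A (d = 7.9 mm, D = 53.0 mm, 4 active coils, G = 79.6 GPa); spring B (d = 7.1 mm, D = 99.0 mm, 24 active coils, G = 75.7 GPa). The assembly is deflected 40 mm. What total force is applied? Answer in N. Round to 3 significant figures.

k_A = Gd⁴/(8D³N_a) = (79.6×10³)(7.9⁴)/(8·53.0³·4) = 65.079 N/mm
k_B = Gd⁴/(8D³N_a) = (75.7×10³)(7.1⁴)/(8·99.0³·24) = 1.0326 N/mm
Series: 1/k_eq = 1/65.079 + 1/1.0326 = 0.98382; k_eq = 1.0164 N/mm
F = k_eq·δ = 1.0164·40 = 40.658 N

40.7 N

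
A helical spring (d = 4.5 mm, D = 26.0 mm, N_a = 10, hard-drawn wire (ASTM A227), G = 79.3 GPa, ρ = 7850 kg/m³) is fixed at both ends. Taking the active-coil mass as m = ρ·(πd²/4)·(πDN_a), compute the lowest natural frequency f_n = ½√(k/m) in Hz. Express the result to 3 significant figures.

k = Gd⁴/(8D³N_a) = (79.3×10³)(4.5⁴)/(8·26.0³·10) = 23.127 N/mm = 23127 N/m
Wire length L = πDN_a = π·26.0·10 = 816.81 mm
m = ρ·(πd²/4)·L = 7850 × 15.904×10⁻⁶ m² × 0.81681 m = 0.10198 kg
f_n = ½√(k/m) = 0.5·√(23127/0.10198) = 0.5·√(2.2678e+05) = 238.11 Hz

238 Hz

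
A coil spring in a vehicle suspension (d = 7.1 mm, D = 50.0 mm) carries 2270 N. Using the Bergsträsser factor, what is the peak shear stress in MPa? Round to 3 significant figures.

968 MPa

Spring index C = D/d = 50.0/7.1 = 7.0423
K_B = (4C+2)/(4C−3) = 30.169/25.169 = 1.1987
τ₀ = 8FD/(πd³) = 8·2270·50.0/(π·7.1³) = 908000/1124.4 = 807.53 MPa
τ_max = K·τ₀ = 1.1987 × 807.53 = 967.96 MPa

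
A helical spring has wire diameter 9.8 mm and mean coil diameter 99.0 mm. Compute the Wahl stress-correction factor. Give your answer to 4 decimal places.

1.1433

C = D/d = 99.0/9.8 = 10.1020
K_W = (4C−1)/(4C−4) + 0.615/C = 39.408/36.408 + 0.0609 = 1.1433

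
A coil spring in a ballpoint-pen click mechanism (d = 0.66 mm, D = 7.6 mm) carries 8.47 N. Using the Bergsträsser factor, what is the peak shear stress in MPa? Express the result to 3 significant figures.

Spring index C = D/d = 7.6/0.66 = 11.5152
K_B = (4C+2)/(4C−3) = 48.061/43.061 = 1.1161
τ₀ = 8FD/(πd³) = 8·8.47·7.6/(π·0.66³) = 514.976/0.9032 = 570.17 MPa
τ_max = K·τ₀ = 1.1161 × 570.17 = 636.38 MPa

636 MPa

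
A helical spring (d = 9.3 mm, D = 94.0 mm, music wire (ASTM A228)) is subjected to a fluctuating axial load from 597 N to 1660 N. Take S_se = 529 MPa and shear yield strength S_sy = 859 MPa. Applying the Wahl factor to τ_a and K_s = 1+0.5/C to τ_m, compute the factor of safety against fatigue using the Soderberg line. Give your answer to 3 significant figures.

C = D/d = 94.0/9.3 = 10.1075; K_W = (4C−1)/(4C−4)+0.615/C = 1.1432; K_s = 1+0.5/C = 1.0495
F_a = (F_max−F_min)/2 = 531.5 N; F_m = (F_max+F_min)/2 = 1128.5 N
τ_a = K_W·8F_aD/(πd³) = 1.1432 × 158.17 = 180.82 MPa
τ_m = K_s·8F_mD/(πd³) = 1.0495 × 335.83 = 352.44 MPa
Soderberg: 1/n_f = τ_a/S_se + τ_m/S_sy = 180.82/529 + 352.44/859 = 0.34181 + 0.41030 = 0.75211
n_f = 1/0.75211 = 1.33

1.33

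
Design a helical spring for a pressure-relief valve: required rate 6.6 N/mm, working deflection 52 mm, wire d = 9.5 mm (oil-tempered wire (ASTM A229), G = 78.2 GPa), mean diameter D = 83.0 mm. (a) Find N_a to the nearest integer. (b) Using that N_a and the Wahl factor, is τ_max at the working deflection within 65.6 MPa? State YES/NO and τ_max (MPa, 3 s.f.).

(a) 21 coils; (b) NO, τ_max = 99.2 MPa

N_a = Gd⁴/(8D³k) = (78.2×10³)(9.5⁴)/(8·83.0³·6.6) = 21.1 → N_a = 21
Actual rate k = Gd⁴/(8D³·21) = 6.6307 N/mm
Working load F = kδ = 6.6307·52 = 344.79 N
C = 83.0/9.5 = 8.7368; K_W = (4C−1)/(4C−4)+0.615/C = 1.1673
τ_max = K_W·8FD/(πd³) = 1.1673·84.998 = 99.221 MPa
τ_max > 65.6 MPa → exceeds allowable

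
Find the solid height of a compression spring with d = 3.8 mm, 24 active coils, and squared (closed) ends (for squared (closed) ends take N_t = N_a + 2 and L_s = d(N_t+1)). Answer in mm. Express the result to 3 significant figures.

squared (closed) ends: N_t = N_a + 2 = 24 + 2 = 26
L_s = d·(N_t+1) = 3.8 × 27 = 102.6 mm

103 mm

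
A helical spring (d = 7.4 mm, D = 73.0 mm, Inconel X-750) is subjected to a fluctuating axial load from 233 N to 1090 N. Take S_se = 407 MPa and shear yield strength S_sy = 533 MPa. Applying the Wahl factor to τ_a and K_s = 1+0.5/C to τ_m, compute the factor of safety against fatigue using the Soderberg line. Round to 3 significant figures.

0.868

C = D/d = 73.0/7.4 = 9.8649; K_W = (4C−1)/(4C−4)+0.615/C = 1.1469; K_s = 1+0.5/C = 1.0507
F_a = (F_max−F_min)/2 = 428.5 N; F_m = (F_max+F_min)/2 = 661.5 N
τ_a = K_W·8F_aD/(πd³) = 1.1469 × 196.57 = 225.46 MPa
τ_m = K_s·8F_mD/(πd³) = 1.0507 × 303.46 = 318.84 MPa
Soderberg: 1/n_f = τ_a/S_se + τ_m/S_sy = 225.46/407 + 318.84/533 = 0.55395 + 0.59820 = 1.1521
n_f = 1/1.1521 = 0.8679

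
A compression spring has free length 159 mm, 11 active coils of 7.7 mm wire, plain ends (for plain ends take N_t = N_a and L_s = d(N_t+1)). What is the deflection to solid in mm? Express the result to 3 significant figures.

66.6 mm

N_t = 11; L_s = 7.7·12 = 92.4 mm
δ_solid = L₀ − L_s = 159 − 92.4 = 66.6 mm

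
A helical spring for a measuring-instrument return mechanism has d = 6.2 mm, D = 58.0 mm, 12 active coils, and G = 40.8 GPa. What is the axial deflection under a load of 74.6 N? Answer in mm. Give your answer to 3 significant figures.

k = Gd⁴/(8D³N_a) = (40.8×10³)(6.2⁴)/(8·58.0³·12) = 3.2186 N/mm
δ = F/k = 74.6 / 3.2186 = 23.178 mm

23.2 mm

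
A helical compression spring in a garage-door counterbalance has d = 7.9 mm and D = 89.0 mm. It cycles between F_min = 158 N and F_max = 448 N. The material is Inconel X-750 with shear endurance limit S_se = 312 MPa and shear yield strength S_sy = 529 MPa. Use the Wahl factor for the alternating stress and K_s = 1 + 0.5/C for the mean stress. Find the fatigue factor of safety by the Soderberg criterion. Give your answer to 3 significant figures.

1.94

C = D/d = 89.0/7.9 = 11.2658; K_W = (4C−1)/(4C−4)+0.615/C = 1.1276; K_s = 1+0.5/C = 1.0444
F_a = (F_max−F_min)/2 = 145 N; F_m = (F_max+F_min)/2 = 303 N
τ_a = K_W·8F_aD/(πd³) = 1.1276 × 66.653 = 75.161 MPa
τ_m = K_s·8F_mD/(πd³) = 1.0444 × 139.28 = 145.46 MPa
Soderberg: 1/n_f = τ_a/S_se + τ_m/S_sy = 75.161/312 + 145.46/529 = 0.24090 + 0.27498 = 0.51588
n_f = 1/0.51588 = 1.938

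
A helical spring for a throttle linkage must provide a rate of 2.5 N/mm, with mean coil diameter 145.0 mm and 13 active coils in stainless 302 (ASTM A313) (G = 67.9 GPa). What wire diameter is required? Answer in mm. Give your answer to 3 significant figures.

d = (8D³N_a·k / G)^(1/4) = (8·145.0³·13·2.5 / (67.9×10³))^0.25
  = (11674)^0.25 = 10.3945 mm

10.4 mm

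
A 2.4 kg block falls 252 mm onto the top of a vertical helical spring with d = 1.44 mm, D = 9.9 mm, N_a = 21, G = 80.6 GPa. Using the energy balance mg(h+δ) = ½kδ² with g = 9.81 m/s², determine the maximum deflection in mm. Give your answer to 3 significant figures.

86.6 mm

k = Gd⁴/(8D³N_a) = (80.6×10³)(1.44⁴)/(8·9.9³·21) = 2.126 N/mm
W = mg = 2.4 × 9.81 = 23.544 N
½kδ² − Wδ − Wh = 0 → δ = (W + √(W² + 2kWh))/k
δ = (23.544 + √(554.32 + 25227.9))/2.126 = (23.544 + 160.57)/2.126 = 86.599 mm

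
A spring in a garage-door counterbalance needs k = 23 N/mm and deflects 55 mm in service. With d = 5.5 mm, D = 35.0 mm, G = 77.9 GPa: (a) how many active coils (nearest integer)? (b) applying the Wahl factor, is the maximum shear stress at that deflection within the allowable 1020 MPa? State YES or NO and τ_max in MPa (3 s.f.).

(a) 9 coils; (b) YES, τ_max = 841 MPa

N_a = Gd⁴/(8D³k) = (77.9×10³)(5.5⁴)/(8·35.0³·23) = 9.036 → N_a = 9
Actual rate k = Gd⁴/(8D³·9) = 23.091 N/mm
Working load F = kδ = 23.091·55 = 1270 N
C = 35.0/5.5 = 6.3636; K_W = (4C−1)/(4C−4)+0.615/C = 1.2365
τ_max = K_W·8FD/(πd³) = 1.2365·680.35 = 841.24 MPa
τ_max ≤ 1020 MPa → acceptable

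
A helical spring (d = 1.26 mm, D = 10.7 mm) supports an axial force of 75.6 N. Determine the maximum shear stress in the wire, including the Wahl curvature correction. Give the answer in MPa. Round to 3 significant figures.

1210 MPa

Spring index C = D/d = 10.7/1.26 = 8.4921
K_W = (4C−1)/(4C−4) + 0.615/C = 32.968/29.968 + 0.0724 = 1.1725
τ₀ = 8FD/(πd³) = 8·75.6·10.7/(π·1.26³) = 6471.36/6.2844 = 1029.8 MPa
τ_max = K·τ₀ = 1.1725 × 1029.8 = 1207.4 MPa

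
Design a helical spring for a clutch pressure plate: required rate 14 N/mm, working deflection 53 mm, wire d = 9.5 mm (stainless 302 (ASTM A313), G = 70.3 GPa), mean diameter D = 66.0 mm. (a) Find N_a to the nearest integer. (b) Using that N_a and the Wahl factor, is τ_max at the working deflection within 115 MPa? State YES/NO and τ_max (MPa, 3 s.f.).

(a) 18 coils; (b) NO, τ_max = 175 MPa

N_a = Gd⁴/(8D³k) = (70.3×10³)(9.5⁴)/(8·66.0³·14) = 17.78 → N_a = 18
Actual rate k = Gd⁴/(8D³·18) = 13.831 N/mm
Working load F = kδ = 13.831·53 = 733.05 N
C = 66.0/9.5 = 6.9474; K_W = (4C−1)/(4C−4)+0.615/C = 1.2146
τ_max = K_W·8FD/(πd³) = 1.2146·143.7 = 174.54 MPa
τ_max > 115 MPa → exceeds allowable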